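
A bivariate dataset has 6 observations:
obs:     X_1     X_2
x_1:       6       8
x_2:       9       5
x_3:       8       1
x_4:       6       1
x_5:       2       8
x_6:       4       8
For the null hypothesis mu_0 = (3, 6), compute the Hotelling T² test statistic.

Step 1 — sample mean vector:
  mean(X_1) = (6 + 9 + 8 + 6 + 2 + 4) / 6 = 35/6 = 5.8333
  mean(X_2) = (8 + 5 + 1 + 1 + 8 + 8) / 6 = 31/6 = 5.1667
  x̄ = (5.8333, 5.1667),  deviation x̄ - mu_0 = (5.8333, 5.1667) - (3, 6) = (2.8333, -0.8333).

Step 2 — sample covariance matrix, S[i,j] = (1/(n-1)) · Σ_k (x_{k,i} - mean_i) · (x_{k,j} - mean_j), divisor n-1 = 5:
  S[X_1,X_1] = ((0.1667)·(0.1667) + (3.1667)·(3.1667) + (2.1667)·(2.1667) + (0.1667)·(0.1667) + (-3.8333)·(-3.8333) + (-1.8333)·(-1.8333)) / 5 = 32.8333/5 = 6.5667
  S[X_1,X_2] = ((0.1667)·(2.8333) + (3.1667)·(-0.1667) + (2.1667)·(-4.1667) + (0.1667)·(-4.1667) + (-3.8333)·(2.8333) + (-1.8333)·(2.8333)) / 5 = -25.8333/5 = -5.1667
  S[X_2,X_2] = ((2.8333)·(2.8333) + (-0.1667)·(-0.1667) + (-4.1667)·(-4.1667) + (-4.1667)·(-4.1667) + (2.8333)·(2.8333) + (2.8333)·(2.8333)) / 5 = 58.8333/5 = 11.7667
  S = [[6.5667, -5.1667],
 [-5.1667, 11.7667]].

Step 3 — invert S. det(S) = 6.5667·11.7667 - (-5.1667)² = 50.5733.
  S^{-1} = (1/det) · [[d, -b], [-b, a]] = [[0.2327, 0.1022],
 [0.1022, 0.1298]].

Step 4 — quadratic form (x̄ - mu_0)^T · S^{-1} · (x̄ - mu_0):
  S^{-1} · (x̄ - mu_0) = (0.5741, 0.1813),
  (x̄ - mu_0)^T · [...] = (2.8333)·(0.5741) + (-0.8333)·(0.1813) = 1.4755.

Step 5 — scale by n: T² = 6 · 1.4755 = 8.8532.

T² ≈ 8.8532


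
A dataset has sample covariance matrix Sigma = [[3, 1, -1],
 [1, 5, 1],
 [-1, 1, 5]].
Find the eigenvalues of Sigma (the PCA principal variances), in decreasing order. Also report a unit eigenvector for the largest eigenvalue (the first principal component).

Step 1 — characteristic polynomial p(λ) = det(λI - Sigma) = λ³ - tr·λ² + c_1·λ - det, where tr = trace, c_1 = sum of the principal 2×2 minors, det = det(Sigma):
  tr = 3 + 5 + 5 = 13,
  c_1 = (3·5 - (1)²) + (3·5 - (-1)²) + (5·5 - (1)²) = 14 + 14 + 24 = 52,
  det = 3·(5·5 - (1)²) - (1)·((1)·5 - (1)·(-1)) + (-1)·((1)·(1) - 5·(-1)) = 3·(24) - (1)·(6) + (-1)·(6) = 60.
  So p(λ) = λ³ - 13λ² + 52λ - 60.
Step 2 — look for an integer root (rational root theorem: any rational root is an integer divisor of 60). Testing λ = 2:
  p(2) = 8 - 52 + 104 - 60 = 0  ✓
  Dividing out (λ - 2): p(λ) = (λ - 2)(λ² - 11λ + 30).
Step 3 — remaining eigenvalues from the quadratic λ² - 11λ + 30 = 0:
  Δ = 11² - 4·30 = 121 - 120 = 1,  λ = (11 ± √1)/2 = (11 ± 1)/2 = 6 or 5.
  Sorted: λ_1 = 6,  λ_2 = 5,  λ_3 = 2  (check: sum = 13 = tr ✓).

Step 4 — unit eigenvector for λ_1 = 6: v spans the null space of (Sigma - λ_1 I), whose rows are
  r_1 = (-3, 1, -1),  r_2 = (1, -1, 1),  r_3 = (-1, 1, -1).
  v is orthogonal to every row, so take v ∝ r_1 × r_2 = ((1)·(1) - (-1)·(-1), (-1)·(1) - (-3)·(1), (-3)·(-1) - (1)·(1)) = (0, 2, 2).
  Rescale (divide by 2): u = (0, 1, 1).
  ||u|| = √((0)² + (1)² + (1)²) = √(2) ≈ 1.4142,  v_1 = u/||u|| ≈ (0, 0.7071, 0.7071) (||v_1|| = 1).

λ_1 = 6,  λ_2 = 5,  λ_3 = 2;  v_1 ≈ (0, 0.7071, 0.7071)


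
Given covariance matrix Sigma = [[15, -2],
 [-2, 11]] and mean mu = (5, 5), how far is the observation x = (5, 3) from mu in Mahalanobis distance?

Step 1 — centre the observation: (x - mu) = (0, -2).

Step 2 — invert Sigma. det(Sigma) = 15·11 - (-2)² = 161.
  Sigma^{-1} = (1/det) · [[d, -b], [-b, a]] = [[0.0683, 0.0124],
 [0.0124, 0.0932]].

Step 3 — form the quadratic (x - mu)^T · Sigma^{-1} · (x - mu):
  Sigma^{-1} · (x - mu) = (-0.0248, -0.1863).
  (x - mu)^T · [Sigma^{-1} · (x - mu)] = (0)·(-0.0248) + (-2)·(-0.1863) = 0.3727.

Step 4 — take square root: d = √(0.3727) ≈ 0.6105.

d(x, mu) = √(0.3727) ≈ 0.6105


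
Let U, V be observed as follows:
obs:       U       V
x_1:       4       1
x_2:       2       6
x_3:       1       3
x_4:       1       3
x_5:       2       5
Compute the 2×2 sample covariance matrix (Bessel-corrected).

Step 1 — column means:
  mean(U) = (4 + 2 + 1 + 1 + 2) / 5 = 10/5 = 2
  mean(V) = (1 + 6 + 3 + 3 + 5) / 5 = 18/5 = 3.6

Step 2 — sample covariance S[i,j] = (1/(n-1)) · Σ_k (x_{k,i} - mean_i) · (x_{k,j} - mean_j), with n-1 = 4.
  S[U,U] = ((2)·(2) + (0)·(0) + (-1)·(-1) + (-1)·(-1) + (0)·(0)) / 4 = 6/4 = 1.5
  S[U,V] = ((2)·(-2.6) + (0)·(2.4) + (-1)·(-0.6) + (-1)·(-0.6) + (0)·(1.4)) / 4 = -4/4 = -1
  S[V,V] = ((-2.6)·(-2.6) + (2.4)·(2.4) + (-0.6)·(-0.6) + (-0.6)·(-0.6) + (1.4)·(1.4)) / 4 = 15.2/4 = 3.8

S is symmetric (S[j,i] = S[i,j]). Assembling:

S = [[1.5, -1],
 [-1, 3.8]]


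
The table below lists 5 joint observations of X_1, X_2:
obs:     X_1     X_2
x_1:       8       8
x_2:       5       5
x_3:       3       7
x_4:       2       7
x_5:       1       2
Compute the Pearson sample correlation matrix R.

Step 1 — column means:
  mean(X_1) = (8 + 5 + 3 + 2 + 1) / 5 = 19/5 = 3.8
  mean(X_2) = (8 + 5 + 7 + 7 + 2) / 5 = 29/5 = 5.8

Step 2 — sample variances and covariances s[i,j] = (1/(n-1)) · Σ_k (x_{k,i} - mean_i) · (x_{k,j} - mean_j), with n-1 = 4:
  s[X_1,X_1] = ((4.2)·(4.2) + (1.2)·(1.2) + (-0.8)·(-0.8) + (-1.8)·(-1.8) + (-2.8)·(-2.8)) / 4 = 30.8/4 = 7.7
  s[X_1,X_2] = ((4.2)·(2.2) + (1.2)·(-0.8) + (-0.8)·(1.2) + (-1.8)·(1.2) + (-2.8)·(-3.8)) / 4 = 15.8/4 = 3.95
  s[X_2,X_2] = ((2.2)·(2.2) + (-0.8)·(-0.8) + (1.2)·(1.2) + (1.2)·(1.2) + (-3.8)·(-3.8)) / 4 = 22.8/4 = 5.7
  Sample standard deviations s_i = √(s[i,i]):
  s(X_1) = √(7.7) = 2.7749
  s(X_2) = √(5.7) = 2.3875

Step 3 — r_{ij} = s_{ij} / (s_i · s_j):
  r[X_1,X_1] = 1 (diagonal).
  r[X_1,X_2] = 3.95 / (2.7749 · 2.3875) = 3.95 / 6.625 = 0.5962
  r[X_2,X_2] = 1 (diagonal).

R is symmetric with unit diagonal. Assembling:

R = [[1, 0.5962],
 [0.5962, 1]]


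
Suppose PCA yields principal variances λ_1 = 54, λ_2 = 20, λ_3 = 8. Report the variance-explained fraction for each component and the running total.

Step 1 — total variance = trace(Sigma) = Σ λ_i = 54 + 20 + 8 = 82.

Step 2 — fraction explained by component i = λ_i / Σ λ:
  PC1: 54/82 = 0.6585
  PC2: 20/82 = 0.2439
  PC3: 8/82 = 0.0976

Step 3 — cumulative fraction after k components = (λ_1 + ... + λ_k) / Σ λ:
  k = 1: 54/82 = 0.6585
  k = 2: (54 + 20)/82 = 74/82 = 0.9024
  k = 3: (54 + 20 + 8)/82 = 82/82 = 1

Summary (fraction, with percent):

explained: PC1 0.6585 (65.85%), PC2 0.2439 (24.39%), PC3 0.0976 (9.76%);  cumulative: 0.6585, 0.9024, 1


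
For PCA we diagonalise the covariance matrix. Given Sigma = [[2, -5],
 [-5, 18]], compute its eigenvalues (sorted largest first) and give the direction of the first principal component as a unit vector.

Step 1 — characteristic polynomial of 2×2 Sigma:
  det(Sigma - λI) = λ² - trace · λ + det = 0.
  trace = 2 + 18 = 20, det = 2·18 - (-5)² = 11.
Step 2 — discriminant:
  Δ = trace² - 4·det = 400 - 44 = 356.
Step 3 — eigenvalues:
  λ = (trace ± √Δ)/2 = (20 ± 18.868)/2,
  λ_1 = 19.434,  λ_2 = 0.566.

Step 4 — unit eigenvector for λ_1: solve (Sigma - λ_1 I)v = 0. First row:
  (2 - 19.434)·v_x + (-5)·v_y = 0, i.e. (-17.434)·v_x + (-5)·v_y = 0,
  so v ∝ (b, λ_1 - a) = (-5, 17.434); multiply by -1 so the first entry is positive: u = (5, -17.434).
  ||u|| = √((5)² + (-17.434)²) = √(328.9437) ≈ 18.1368,
  v_1 = u/||u|| ≈ (0.2757, -0.9612) (||v_1|| = 1).

λ_1 = 19.434,  λ_2 = 0.566;  v_1 ≈ (0.2757, -0.9612)


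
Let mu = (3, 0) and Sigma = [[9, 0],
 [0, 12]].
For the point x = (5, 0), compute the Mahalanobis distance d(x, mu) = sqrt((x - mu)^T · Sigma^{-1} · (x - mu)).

Step 1 — centre the observation: (x - mu) = (2, 0).

Step 2 — invert Sigma. det(Sigma) = 9·12 - (0)² = 108.
  Sigma^{-1} = (1/det) · [[d, -b], [-b, a]] = [[0.1111, 0],
 [0, 0.0833]].

Step 3 — form the quadratic (x - mu)^T · Sigma^{-1} · (x - mu):
  Sigma^{-1} · (x - mu) = (0.2222, 0).
  (x - mu)^T · [Sigma^{-1} · (x - mu)] = (2)·(0.2222) + (0)·(0) = 0.4444.

Step 4 — take square root: d = √(0.4444) ≈ 0.6667.

d(x, mu) = √(0.4444) ≈ 0.6667


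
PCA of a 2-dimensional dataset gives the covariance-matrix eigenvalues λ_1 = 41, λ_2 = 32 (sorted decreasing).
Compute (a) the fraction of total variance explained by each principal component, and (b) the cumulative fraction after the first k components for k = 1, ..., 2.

Step 1 — total variance = trace(Sigma) = Σ λ_i = 41 + 32 = 73.

Step 2 — fraction explained by component i = λ_i / Σ λ:
  PC1: 41/73 = 0.5616
  PC2: 32/73 = 0.4384

Step 3 — cumulative fraction after k components = (λ_1 + ... + λ_k) / Σ λ:
  k = 1: 41/73 = 0.5616
  k = 2: (41 + 32)/73 = 73/73 = 1

Summary (fraction, with percent):

explained: PC1 0.5616 (56.16%), PC2 0.4384 (43.84%);  cumulative: 0.5616, 1


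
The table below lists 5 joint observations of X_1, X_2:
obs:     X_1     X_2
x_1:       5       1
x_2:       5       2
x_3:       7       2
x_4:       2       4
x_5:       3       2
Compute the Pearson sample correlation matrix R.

Step 1 — column means:
  mean(X_1) = (5 + 5 + 7 + 2 + 3) / 5 = 22/5 = 4.4
  mean(X_2) = (1 + 2 + 2 + 4 + 2) / 5 = 11/5 = 2.2

Step 2 — sample variances and covariances s[i,j] = (1/(n-1)) · Σ_k (x_{k,i} - mean_i) · (x_{k,j} - mean_j), with n-1 = 4:
  s[X_1,X_1] = ((0.6)·(0.6) + (0.6)·(0.6) + (2.6)·(2.6) + (-2.4)·(-2.4) + (-1.4)·(-1.4)) / 4 = 15.2/4 = 3.8
  s[X_1,X_2] = ((0.6)·(-1.2) + (0.6)·(-0.2) + (2.6)·(-0.2) + (-2.4)·(1.8) + (-1.4)·(-0.2)) / 4 = -5.4/4 = -1.35
  s[X_2,X_2] = ((-1.2)·(-1.2) + (-0.2)·(-0.2) + (-0.2)·(-0.2) + (1.8)·(1.8) + (-0.2)·(-0.2)) / 4 = 4.8/4 = 1.2
  Sample standard deviations s_i = √(s[i,i]):
  s(X_1) = √(3.8) = 1.9494
  s(X_2) = √(1.2) = 1.0954

Step 3 — r_{ij} = s_{ij} / (s_i · s_j):
  r[X_1,X_1] = 1 (diagonal).
  r[X_1,X_2] = -1.35 / (1.9494 · 1.0954) = -1.35 / 2.1354 = -0.6322
  r[X_2,X_2] = 1 (diagonal).

R is symmetric with unit diagonal. Assembling:

R = [[1, -0.6322],
 [-0.6322, 1]]


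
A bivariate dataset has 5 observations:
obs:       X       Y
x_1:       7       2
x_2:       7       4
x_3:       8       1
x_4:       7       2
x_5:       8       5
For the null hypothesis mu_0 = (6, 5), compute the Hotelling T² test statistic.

Step 1 — sample mean vector:
  mean(X) = (7 + 7 + 8 + 7 + 8) / 5 = 37/5 = 7.4
  mean(Y) = (2 + 4 + 1 + 2 + 5) / 5 = 14/5 = 2.8
  x̄ = (7.4, 2.8),  deviation x̄ - mu_0 = (7.4, 2.8) - (6, 5) = (1.4, -2.2).

Step 2 — sample covariance matrix, S[i,j] = (1/(n-1)) · Σ_k (x_{k,i} - mean_i) · (x_{k,j} - mean_j), divisor n-1 = 4:
  S[X,X] = ((-0.4)·(-0.4) + (-0.4)·(-0.4) + (0.6)·(0.6) + (-0.4)·(-0.4) + (0.6)·(0.6)) / 4 = 1.2/4 = 0.3
  S[X,Y] = ((-0.4)·(-0.8) + (-0.4)·(1.2) + (0.6)·(-1.8) + (-0.4)·(-0.8) + (0.6)·(2.2)) / 4 = 0.4/4 = 0.1
  S[Y,Y] = ((-0.8)·(-0.8) + (1.2)·(1.2) + (-1.8)·(-1.8) + (-0.8)·(-0.8) + (2.2)·(2.2)) / 4 = 10.8/4 = 2.7
  S = [[0.3, 0.1],
 [0.1, 2.7]].

Step 3 — invert S. det(S) = 0.3·2.7 - (0.1)² = 0.8.
  S^{-1} = (1/det) · [[d, -b], [-b, a]] = [[3.375, -0.125],
 [-0.125, 0.375]].

Step 4 — quadratic form (x̄ - mu_0)^T · S^{-1} · (x̄ - mu_0):
  S^{-1} · (x̄ - mu_0) = (5, -1),
  (x̄ - mu_0)^T · [...] = (1.4)·(5) + (-2.2)·(-1) = 9.2.

Step 5 — scale by n: T² = 5 · 9.2 = 46.

T² ≈ 46


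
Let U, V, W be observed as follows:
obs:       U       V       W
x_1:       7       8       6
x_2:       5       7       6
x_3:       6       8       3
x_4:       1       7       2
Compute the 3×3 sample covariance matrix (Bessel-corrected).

Step 1 — column means:
  mean(U) = (7 + 5 + 6 + 1) / 4 = 19/4 = 4.75
  mean(V) = (8 + 7 + 8 + 7) / 4 = 30/4 = 7.5
  mean(W) = (6 + 6 + 3 + 2) / 4 = 17/4 = 4.25

Step 2 — sample covariance S[i,j] = (1/(n-1)) · Σ_k (x_{k,i} - mean_i) · (x_{k,j} - mean_j), with n-1 = 3.
  S[U,U] = ((2.25)·(2.25) + (0.25)·(0.25) + (1.25)·(1.25) + (-3.75)·(-3.75)) / 3 = 20.75/3 = 6.9167
  S[U,V] = ((2.25)·(0.5) + (0.25)·(-0.5) + (1.25)·(0.5) + (-3.75)·(-0.5)) / 3 = 3.5/3 = 1.1667
  S[U,W] = ((2.25)·(1.75) + (0.25)·(1.75) + (1.25)·(-1.25) + (-3.75)·(-2.25)) / 3 = 11.25/3 = 3.75
  S[V,V] = ((0.5)·(0.5) + (-0.5)·(-0.5) + (0.5)·(0.5) + (-0.5)·(-0.5)) / 3 = 1/3 = 0.3333
  S[V,W] = ((0.5)·(1.75) + (-0.5)·(1.75) + (0.5)·(-1.25) + (-0.5)·(-2.25)) / 3 = 0.5/3 = 0.1667
  S[W,W] = ((1.75)·(1.75) + (1.75)·(1.75) + (-1.25)·(-1.25) + (-2.25)·(-2.25)) / 3 = 12.75/3 = 4.25

S is symmetric (S[j,i] = S[i,j]). Assembling:

S = [[6.9167, 1.1667, 3.75],
 [1.1667, 0.3333, 0.1667],
 [3.75, 0.1667, 4.25]]


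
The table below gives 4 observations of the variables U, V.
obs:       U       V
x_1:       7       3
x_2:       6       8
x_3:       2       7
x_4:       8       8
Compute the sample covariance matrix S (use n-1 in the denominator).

Step 1 — column means:
  mean(U) = (7 + 6 + 2 + 8) / 4 = 23/4 = 5.75
  mean(V) = (3 + 8 + 7 + 8) / 4 = 26/4 = 6.5

Step 2 — sample covariance S[i,j] = (1/(n-1)) · Σ_k (x_{k,i} - mean_i) · (x_{k,j} - mean_j), with n-1 = 3.
  S[U,U] = ((1.25)·(1.25) + (0.25)·(0.25) + (-3.75)·(-3.75) + (2.25)·(2.25)) / 3 = 20.75/3 = 6.9167
  S[U,V] = ((1.25)·(-3.5) + (0.25)·(1.5) + (-3.75)·(0.5) + (2.25)·(1.5)) / 3 = -2.5/3 = -0.8333
  S[V,V] = ((-3.5)·(-3.5) + (1.5)·(1.5) + (0.5)·(0.5) + (1.5)·(1.5)) / 3 = 17/3 = 5.6667

S is symmetric (S[j,i] = S[i,j]). Assembling:

S = [[6.9167, -0.8333],
 [-0.8333, 5.6667]]


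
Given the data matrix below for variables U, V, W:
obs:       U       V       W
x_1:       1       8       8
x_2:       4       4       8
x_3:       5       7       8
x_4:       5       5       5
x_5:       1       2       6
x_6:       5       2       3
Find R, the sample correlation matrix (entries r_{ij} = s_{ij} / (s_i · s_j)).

Step 1 — column means:
  mean(U) = (1 + 4 + 5 + 5 + 1 + 5) / 6 = 21/6 = 3.5
  mean(V) = (8 + 4 + 7 + 5 + 2 + 2) / 6 = 28/6 = 4.6667
  mean(W) = (8 + 8 + 8 + 5 + 6 + 3) / 6 = 38/6 = 6.3333

Step 2 — sample variances and covariances s[i,j] = (1/(n-1)) · Σ_k (x_{k,i} - mean_i) · (x_{k,j} - mean_j), with n-1 = 5:
  s[U,U] = ((-2.5)·(-2.5) + (0.5)·(0.5) + (1.5)·(1.5) + (1.5)·(1.5) + (-2.5)·(-2.5) + (1.5)·(1.5)) / 5 = 19.5/5 = 3.9
  s[U,V] = ((-2.5)·(3.3333) + (0.5)·(-0.6667) + (1.5)·(2.3333) + (1.5)·(0.3333) + (-2.5)·(-2.6667) + (1.5)·(-2.6667)) / 5 = -2/5 = -0.4
  s[U,W] = ((-2.5)·(1.6667) + (0.5)·(1.6667) + (1.5)·(1.6667) + (1.5)·(-1.3333) + (-2.5)·(-0.3333) + (1.5)·(-3.3333)) / 5 = -7/5 = -1.4
  s[V,V] = ((3.3333)·(3.3333) + (-0.6667)·(-0.6667) + (2.3333)·(2.3333) + (0.3333)·(0.3333) + (-2.6667)·(-2.6667) + (-2.6667)·(-2.6667)) / 5 = 31.3333/5 = 6.2667
  s[V,W] = ((3.3333)·(1.6667) + (-0.6667)·(1.6667) + (2.3333)·(1.6667) + (0.3333)·(-1.3333) + (-2.6667)·(-0.3333) + (-2.6667)·(-3.3333)) / 5 = 17.6667/5 = 3.5333
  s[W,W] = ((1.6667)·(1.6667) + (1.6667)·(1.6667) + (1.6667)·(1.6667) + (-1.3333)·(-1.3333) + (-0.3333)·(-0.3333) + (-3.3333)·(-3.3333)) / 5 = 21.3333/5 = 4.2667
  Sample standard deviations s_i = √(s[i,i]):
  s(U) = √(3.9) = 1.9748
  s(V) = √(6.2667) = 2.5033
  s(W) = √(4.2667) = 2.0656

Step 3 — r_{ij} = s_{ij} / (s_i · s_j):
  r[U,U] = 1 (diagonal).
  r[U,V] = -0.4 / (1.9748 · 2.5033) = -0.4 / 4.9437 = -0.0809
  r[U,W] = -1.4 / (1.9748 · 2.0656) = -1.4 / 4.0792 = -0.3432
  r[V,V] = 1 (diagonal).
  r[V,W] = 3.5333 / (2.5033 · 2.0656) = 3.5333 / 5.1709 = 0.6833
  r[W,W] = 1 (diagonal).

R is symmetric with unit diagonal. Assembling:

R = [[1, -0.0809, -0.3432],
 [-0.0809, 1, 0.6833],
 [-0.3432, 0.6833, 1]]


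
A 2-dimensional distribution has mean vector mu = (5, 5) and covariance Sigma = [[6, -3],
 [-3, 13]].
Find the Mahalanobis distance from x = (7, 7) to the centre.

Step 1 — centre the observation: (x - mu) = (2, 2).

Step 2 — invert Sigma. det(Sigma) = 6·13 - (-3)² = 69.
  Sigma^{-1} = (1/det) · [[d, -b], [-b, a]] = [[0.1884, 0.0435],
 [0.0435, 0.087]].

Step 3 — form the quadratic (x - mu)^T · Sigma^{-1} · (x - mu):
  Sigma^{-1} · (x - mu) = (0.4638, 0.2609).
  (x - mu)^T · [Sigma^{-1} · (x - mu)] = (2)·(0.4638) + (2)·(0.2609) = 1.4493.

Step 4 — take square root: d = √(1.4493) ≈ 1.2039.

d(x, mu) = √(1.4493) ≈ 1.2039


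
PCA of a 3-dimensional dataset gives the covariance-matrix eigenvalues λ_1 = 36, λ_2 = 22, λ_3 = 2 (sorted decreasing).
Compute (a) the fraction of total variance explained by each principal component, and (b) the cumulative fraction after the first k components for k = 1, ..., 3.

Step 1 — total variance = trace(Sigma) = Σ λ_i = 36 + 22 + 2 = 60.

Step 2 — fraction explained by component i = λ_i / Σ λ:
  PC1: 36/60 = 0.6
  PC2: 22/60 = 0.3667
  PC3: 2/60 = 0.0333

Step 3 — cumulative fraction after k components = (λ_1 + ... + λ_k) / Σ λ:
  k = 1: 36/60 = 0.6
  k = 2: (36 + 22)/60 = 58/60 = 0.9667
  k = 3: (36 + 22 + 2)/60 = 60/60 = 1

Summary (fraction, with percent):

explained: PC1 0.6 (60%), PC2 0.3667 (36.67%), PC3 0.0333 (3.33%);  cumulative: 0.6, 0.9667, 1


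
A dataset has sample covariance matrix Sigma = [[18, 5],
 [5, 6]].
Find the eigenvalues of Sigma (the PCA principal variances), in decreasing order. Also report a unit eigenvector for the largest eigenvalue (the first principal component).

Step 1 — characteristic polynomial of 2×2 Sigma:
  det(Sigma - λI) = λ² - trace · λ + det = 0.
  trace = 18 + 6 = 24, det = 18·6 - (5)² = 83.
Step 2 — discriminant:
  Δ = trace² - 4·det = 576 - 332 = 244.
Step 3 — eigenvalues:
  λ = (trace ± √Δ)/2 = (24 ± 15.6205)/2,
  λ_1 = 19.8102,  λ_2 = 4.1898.

Step 4 — unit eigenvector for λ_1: solve (Sigma - λ_1 I)v = 0. First row:
  (18 - 19.8102)·v_x + (5)·v_y = 0, i.e. (-1.8102)·v_x + (5)·v_y = 0,
  so v ∝ (b, λ_1 - a) = (5, 1.8102) = u.
  ||u|| = √((5)² + (1.8102)²) = √(28.277) ≈ 5.3176,
  v_1 = u/||u|| ≈ (0.9403, 0.3404) (||v_1|| = 1).

λ_1 = 19.8102,  λ_2 = 4.1898;  v_1 ≈ (0.9403, 0.3404)


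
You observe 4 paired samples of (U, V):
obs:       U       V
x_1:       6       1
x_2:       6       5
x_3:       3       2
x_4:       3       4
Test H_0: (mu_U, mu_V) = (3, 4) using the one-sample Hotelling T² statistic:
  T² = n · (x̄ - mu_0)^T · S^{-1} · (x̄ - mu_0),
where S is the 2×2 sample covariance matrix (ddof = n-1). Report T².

Step 1 — sample mean vector:
  mean(U) = (6 + 6 + 3 + 3) / 4 = 18/4 = 4.5
  mean(V) = (1 + 5 + 2 + 4) / 4 = 12/4 = 3
  x̄ = (4.5, 3),  deviation x̄ - mu_0 = (4.5, 3) - (3, 4) = (1.5, -1).

Step 2 — sample covariance matrix, S[i,j] = (1/(n-1)) · Σ_k (x_{k,i} - mean_i) · (x_{k,j} - mean_j), divisor n-1 = 3:
  S[U,U] = ((1.5)·(1.5) + (1.5)·(1.5) + (-1.5)·(-1.5) + (-1.5)·(-1.5)) / 3 = 9/3 = 3
  S[U,V] = ((1.5)·(-2) + (1.5)·(2) + (-1.5)·(-1) + (-1.5)·(1)) / 3 = 0/3 = 0
  S[V,V] = ((-2)·(-2) + (2)·(2) + (-1)·(-1) + (1)·(1)) / 3 = 10/3 = 3.3333
  S = [[3, 0],
 [0, 3.3333]].

Step 3 — invert S. det(S) = 3·3.3333 - (0)² = 10.
  S^{-1} = (1/det) · [[d, -b], [-b, a]] = [[0.3333, 0],
 [0, 0.3]].

Step 4 — quadratic form (x̄ - mu_0)^T · S^{-1} · (x̄ - mu_0):
  S^{-1} · (x̄ - mu_0) = (0.5, -0.3),
  (x̄ - mu_0)^T · [...] = (1.5)·(0.5) + (-1)·(-0.3) = 1.05.

Step 5 — scale by n: T² = 4 · 1.05 = 4.2.

T² ≈ 4.2


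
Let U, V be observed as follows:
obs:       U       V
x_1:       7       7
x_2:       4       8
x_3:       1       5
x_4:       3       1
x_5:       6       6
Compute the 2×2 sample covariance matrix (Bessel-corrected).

Step 1 — column means:
  mean(U) = (7 + 4 + 1 + 3 + 6) / 5 = 21/5 = 4.2
  mean(V) = (7 + 8 + 5 + 1 + 6) / 5 = 27/5 = 5.4

Step 2 — sample covariance S[i,j] = (1/(n-1)) · Σ_k (x_{k,i} - mean_i) · (x_{k,j} - mean_j), with n-1 = 4.
  S[U,U] = ((2.8)·(2.8) + (-0.2)·(-0.2) + (-3.2)·(-3.2) + (-1.2)·(-1.2) + (1.8)·(1.8)) / 4 = 22.8/4 = 5.7
  S[U,V] = ((2.8)·(1.6) + (-0.2)·(2.6) + (-3.2)·(-0.4) + (-1.2)·(-4.4) + (1.8)·(0.6)) / 4 = 11.6/4 = 2.9
  S[V,V] = ((1.6)·(1.6) + (2.6)·(2.6) + (-0.4)·(-0.4) + (-4.4)·(-4.4) + (0.6)·(0.6)) / 4 = 29.2/4 = 7.3

S is symmetric (S[j,i] = S[i,j]). Assembling:

S = [[5.7, 2.9],
 [2.9, 7.3]]


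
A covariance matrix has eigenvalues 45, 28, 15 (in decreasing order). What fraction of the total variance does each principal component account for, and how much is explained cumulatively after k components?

Step 1 — total variance = trace(Sigma) = Σ λ_i = 45 + 28 + 15 = 88.

Step 2 — fraction explained by component i = λ_i / Σ λ:
  PC1: 45/88 = 0.5114
  PC2: 28/88 = 0.3182
  PC3: 15/88 = 0.1705

Step 3 — cumulative fraction after k components = (λ_1 + ... + λ_k) / Σ λ:
  k = 1: 45/88 = 0.5114
  k = 2: (45 + 28)/88 = 73/88 = 0.8295
  k = 3: (45 + 28 + 15)/88 = 88/88 = 1

Summary (fraction, with percent):

explained: PC1 0.5114 (51.14%), PC2 0.3182 (31.82%), PC3 0.1705 (17.05%);  cumulative: 0.5114, 0.8295, 1


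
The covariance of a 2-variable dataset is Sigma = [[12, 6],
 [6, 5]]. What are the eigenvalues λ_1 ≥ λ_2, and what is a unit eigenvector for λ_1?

Step 1 — characteristic polynomial of 2×2 Sigma:
  det(Sigma - λI) = λ² - trace · λ + det = 0.
  trace = 12 + 5 = 17, det = 12·5 - (6)² = 24.
Step 2 — discriminant:
  Δ = trace² - 4·det = 289 - 96 = 193.
Step 3 — eigenvalues:
  λ = (trace ± √Δ)/2 = (17 ± 13.8924)/2,
  λ_1 = 15.4462,  λ_2 = 1.5538.

Step 4 — unit eigenvector for λ_1: solve (Sigma - λ_1 I)v = 0. First row:
  (12 - 15.4462)·v_x + (6)·v_y = 0, i.e. (-3.4462)·v_x + (6)·v_y = 0,
  so v ∝ (b, λ_1 - a) = (6, 3.4462) = u.
  ||u|| = √((6)² + (3.4462)²) = √(47.8764) ≈ 6.9193,
  v_1 = u/||u|| ≈ (0.8671, 0.4981) (||v_1|| = 1).

λ_1 = 15.4462,  λ_2 = 1.5538;  v_1 ≈ (0.8671, 0.4981)


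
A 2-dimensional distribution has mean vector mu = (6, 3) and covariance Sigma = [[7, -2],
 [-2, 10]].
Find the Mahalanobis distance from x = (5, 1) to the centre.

Step 1 — centre the observation: (x - mu) = (-1, -2).

Step 2 — invert Sigma. det(Sigma) = 7·10 - (-2)² = 66.
  Sigma^{-1} = (1/det) · [[d, -b], [-b, a]] = [[0.1515, 0.0303],
 [0.0303, 0.1061]].

Step 3 — form the quadratic (x - mu)^T · Sigma^{-1} · (x - mu):
  Sigma^{-1} · (x - mu) = (-0.2121, -0.2424).
  (x - mu)^T · [Sigma^{-1} · (x - mu)] = (-1)·(-0.2121) + (-2)·(-0.2424) = 0.697.

Step 4 — take square root: d = √(0.697) ≈ 0.8348.

d(x, mu) = √(0.697) ≈ 0.8348


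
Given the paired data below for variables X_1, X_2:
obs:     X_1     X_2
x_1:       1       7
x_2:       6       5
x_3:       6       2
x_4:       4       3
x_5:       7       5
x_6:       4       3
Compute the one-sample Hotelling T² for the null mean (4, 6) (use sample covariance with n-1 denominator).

Step 1 — sample mean vector:
  mean(X_1) = (1 + 6 + 6 + 4 + 7 + 4) / 6 = 28/6 = 4.6667
  mean(X_2) = (7 + 5 + 2 + 3 + 5 + 3) / 6 = 25/6 = 4.1667
  x̄ = (4.6667, 4.1667),  deviation x̄ - mu_0 = (4.6667, 4.1667) - (4, 6) = (0.6667, -1.8333).

Step 2 — sample covariance matrix, S[i,j] = (1/(n-1)) · Σ_k (x_{k,i} - mean_i) · (x_{k,j} - mean_j), divisor n-1 = 5:
  S[X_1,X_1] = ((-3.6667)·(-3.6667) + (1.3333)·(1.3333) + (1.3333)·(1.3333) + (-0.6667)·(-0.6667) + (2.3333)·(2.3333) + (-0.6667)·(-0.6667)) / 5 = 23.3333/5 = 4.6667
  S[X_1,X_2] = ((-3.6667)·(2.8333) + (1.3333)·(0.8333) + (1.3333)·(-2.1667) + (-0.6667)·(-1.1667) + (2.3333)·(0.8333) + (-0.6667)·(-1.1667)) / 5 = -8.6667/5 = -1.7333
  S[X_2,X_2] = ((2.8333)·(2.8333) + (0.8333)·(0.8333) + (-2.1667)·(-2.1667) + (-1.1667)·(-1.1667) + (0.8333)·(0.8333) + (-1.1667)·(-1.1667)) / 5 = 16.8333/5 = 3.3667
  S = [[4.6667, -1.7333],
 [-1.7333, 3.3667]].

Step 3 — invert S. det(S) = 4.6667·3.3667 - (-1.7333)² = 12.7067.
  S^{-1} = (1/det) · [[d, -b], [-b, a]] = [[0.265, 0.1364],
 [0.1364, 0.3673]].

Step 4 — quadratic form (x̄ - mu_0)^T · S^{-1} · (x̄ - mu_0):
  S^{-1} · (x̄ - mu_0) = (-0.0735, -0.5824),
  (x̄ - mu_0)^T · [...] = (0.6667)·(-0.0735) + (-1.8333)·(-0.5824) = 1.0187.

Step 5 — scale by n: T² = 6 · 1.0187 = 6.1123.

T² ≈ 6.1123


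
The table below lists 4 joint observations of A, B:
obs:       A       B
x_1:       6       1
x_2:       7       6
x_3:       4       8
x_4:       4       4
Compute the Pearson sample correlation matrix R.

Step 1 — column means:
  mean(A) = (6 + 7 + 4 + 4) / 4 = 21/4 = 5.25
  mean(B) = (1 + 6 + 8 + 4) / 4 = 19/4 = 4.75

Step 2 — sample variances and covariances s[i,j] = (1/(n-1)) · Σ_k (x_{k,i} - mean_i) · (x_{k,j} - mean_j), with n-1 = 3:
  s[A,A] = ((0.75)·(0.75) + (1.75)·(1.75) + (-1.25)·(-1.25) + (-1.25)·(-1.25)) / 3 = 6.75/3 = 2.25
  s[A,B] = ((0.75)·(-3.75) + (1.75)·(1.25) + (-1.25)·(3.25) + (-1.25)·(-0.75)) / 3 = -3.75/3 = -1.25
  s[B,B] = ((-3.75)·(-3.75) + (1.25)·(1.25) + (3.25)·(3.25) + (-0.75)·(-0.75)) / 3 = 26.75/3 = 8.9167
  Sample standard deviations s_i = √(s[i,i]):
  s(A) = √(2.25) = 1.5
  s(B) = √(8.9167) = 2.9861

Step 3 — r_{ij} = s_{ij} / (s_i · s_j):
  r[A,A] = 1 (diagonal).
  r[A,B] = -1.25 / (1.5 · 2.9861) = -1.25 / 4.4791 = -0.2791
  r[B,B] = 1 (diagonal).

R is symmetric with unit diagonal. Assembling:

R = [[1, -0.2791],
 [-0.2791, 1]]


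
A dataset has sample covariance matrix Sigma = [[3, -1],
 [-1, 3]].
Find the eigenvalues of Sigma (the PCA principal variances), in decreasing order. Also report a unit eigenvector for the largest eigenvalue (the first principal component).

Step 1 — characteristic polynomial of 2×2 Sigma:
  det(Sigma - λI) = λ² - trace · λ + det = 0.
  trace = 3 + 3 = 6, det = 3·3 - (-1)² = 8.
Step 2 — discriminant:
  Δ = trace² - 4·det = 36 - 32 = 4.
Step 3 — eigenvalues:
  λ = (trace ± √Δ)/2 = (6 ± 2)/2,
  λ_1 = 4,  λ_2 = 2.

Step 4 — unit eigenvector for λ_1: solve (Sigma - λ_1 I)v = 0. First row:
  (3 - 4)·v_x + (-1)·v_y = 0, i.e. (-1)·v_x + (-1)·v_y = 0,
  so v ∝ (b, λ_1 - a) = (-1, 1); multiply by -1 so the first entry is positive: u = (1, -1).
  ||u|| = √((1)² + (-1)²) = √(2) ≈ 1.4142,
  v_1 = u/||u|| ≈ (0.7071, -0.7071) (||v_1|| = 1).

λ_1 = 4,  λ_2 = 2;  v_1 ≈ (0.7071, -0.7071)


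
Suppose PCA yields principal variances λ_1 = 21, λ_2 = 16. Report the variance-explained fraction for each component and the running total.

Step 1 — total variance = trace(Sigma) = Σ λ_i = 21 + 16 = 37.

Step 2 — fraction explained by component i = λ_i / Σ λ:
  PC1: 21/37 = 0.5676
  PC2: 16/37 = 0.4324

Step 3 — cumulative fraction after k components = (λ_1 + ... + λ_k) / Σ λ:
  k = 1: 21/37 = 0.5676
  k = 2: (21 + 16)/37 = 37/37 = 1

Summary (fraction, with percent):

explained: PC1 0.5676 (56.76%), PC2 0.4324 (43.24%);  cumulative: 0.5676, 1


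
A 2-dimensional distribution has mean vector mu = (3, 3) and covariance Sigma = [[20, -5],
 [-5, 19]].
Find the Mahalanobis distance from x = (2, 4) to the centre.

Step 1 — centre the observation: (x - mu) = (-1, 1).

Step 2 — invert Sigma. det(Sigma) = 20·19 - (-5)² = 355.
  Sigma^{-1} = (1/det) · [[d, -b], [-b, a]] = [[0.0535, 0.0141],
 [0.0141, 0.0563]].

Step 3 — form the quadratic (x - mu)^T · Sigma^{-1} · (x - mu):
  Sigma^{-1} · (x - mu) = (-0.0394, 0.0423).
  (x - mu)^T · [Sigma^{-1} · (x - mu)] = (-1)·(-0.0394) + (1)·(0.0423) = 0.0817.

Step 4 — take square root: d = √(0.0817) ≈ 0.2858.

d(x, mu) = √(0.0817) ≈ 0.2858


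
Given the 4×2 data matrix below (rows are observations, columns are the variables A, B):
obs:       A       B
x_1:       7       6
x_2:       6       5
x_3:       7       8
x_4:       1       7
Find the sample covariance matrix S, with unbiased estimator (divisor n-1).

Step 1 — column means:
  mean(A) = (7 + 6 + 7 + 1) / 4 = 21/4 = 5.25
  mean(B) = (6 + 5 + 8 + 7) / 4 = 26/4 = 6.5

Step 2 — sample covariance S[i,j] = (1/(n-1)) · Σ_k (x_{k,i} - mean_i) · (x_{k,j} - mean_j), with n-1 = 3.
  S[A,A] = ((1.75)·(1.75) + (0.75)·(0.75) + (1.75)·(1.75) + (-4.25)·(-4.25)) / 3 = 24.75/3 = 8.25
  S[A,B] = ((1.75)·(-0.5) + (0.75)·(-1.5) + (1.75)·(1.5) + (-4.25)·(0.5)) / 3 = -1.5/3 = -0.5
  S[B,B] = ((-0.5)·(-0.5) + (-1.5)·(-1.5) + (1.5)·(1.5) + (0.5)·(0.5)) / 3 = 5/3 = 1.6667

S is symmetric (S[j,i] = S[i,j]). Assembling:

S = [[8.25, -0.5],
 [-0.5, 1.6667]]


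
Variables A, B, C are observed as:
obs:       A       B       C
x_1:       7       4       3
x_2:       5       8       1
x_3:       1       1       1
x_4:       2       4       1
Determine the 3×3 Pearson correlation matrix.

Step 1 — column means:
  mean(A) = (7 + 5 + 1 + 2) / 4 = 15/4 = 3.75
  mean(B) = (4 + 8 + 1 + 4) / 4 = 17/4 = 4.25
  mean(C) = (3 + 1 + 1 + 1) / 4 = 6/4 = 1.5

Step 2 — sample variances and covariances s[i,j] = (1/(n-1)) · Σ_k (x_{k,i} - mean_i) · (x_{k,j} - mean_j), with n-1 = 3:
  s[A,A] = ((3.25)·(3.25) + (1.25)·(1.25) + (-2.75)·(-2.75) + (-1.75)·(-1.75)) / 3 = 22.75/3 = 7.5833
  s[A,B] = ((3.25)·(-0.25) + (1.25)·(3.75) + (-2.75)·(-3.25) + (-1.75)·(-0.25)) / 3 = 13.25/3 = 4.4167
  s[A,C] = ((3.25)·(1.5) + (1.25)·(-0.5) + (-2.75)·(-0.5) + (-1.75)·(-0.5)) / 3 = 6.5/3 = 2.1667
  s[B,B] = ((-0.25)·(-0.25) + (3.75)·(3.75) + (-3.25)·(-3.25) + (-0.25)·(-0.25)) / 3 = 24.75/3 = 8.25
  s[B,C] = ((-0.25)·(1.5) + (3.75)·(-0.5) + (-3.25)·(-0.5) + (-0.25)·(-0.5)) / 3 = -0.5/3 = -0.1667
  s[C,C] = ((1.5)·(1.5) + (-0.5)·(-0.5) + (-0.5)·(-0.5) + (-0.5)·(-0.5)) / 3 = 3/3 = 1
  Sample standard deviations s_i = √(s[i,i]):
  s(A) = √(7.5833) = 2.7538
  s(B) = √(8.25) = 2.8723
  s(C) = √(1) = 1

Step 3 — r_{ij} = s_{ij} / (s_i · s_j):
  r[A,A] = 1 (diagonal).
  r[A,B] = 4.4167 / (2.7538 · 2.8723) = 4.4167 / 7.9096 = 0.5584
  r[A,C] = 2.1667 / (2.7538 · 1) = 2.1667 / 2.7538 = 0.7868
  r[B,B] = 1 (diagonal).
  r[B,C] = -0.1667 / (2.8723 · 1) = -0.1667 / 2.8723 = -0.058
  r[C,C] = 1 (diagonal).

R is symmetric with unit diagonal. Assembling:

R = [[1, 0.5584, 0.7868],
 [0.5584, 1, -0.058],
 [0.7868, -0.058, 1]]


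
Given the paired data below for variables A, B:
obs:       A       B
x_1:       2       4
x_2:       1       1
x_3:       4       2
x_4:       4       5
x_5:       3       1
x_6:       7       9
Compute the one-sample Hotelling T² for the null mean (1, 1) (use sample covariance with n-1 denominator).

Step 1 — sample mean vector:
  mean(A) = (2 + 1 + 4 + 4 + 3 + 7) / 6 = 21/6 = 3.5
  mean(B) = (4 + 1 + 2 + 5 + 1 + 9) / 6 = 22/6 = 3.6667
  x̄ = (3.5, 3.6667),  deviation x̄ - mu_0 = (3.5, 3.6667) - (1, 1) = (2.5, 2.6667).

Step 2 — sample covariance matrix, S[i,j] = (1/(n-1)) · Σ_k (x_{k,i} - mean_i) · (x_{k,j} - mean_j), divisor n-1 = 5:
  S[A,A] = ((-1.5)·(-1.5) + (-2.5)·(-2.5) + (0.5)·(0.5) + (0.5)·(0.5) + (-0.5)·(-0.5) + (3.5)·(3.5)) / 5 = 21.5/5 = 4.3
  S[A,B] = ((-1.5)·(0.3333) + (-2.5)·(-2.6667) + (0.5)·(-1.6667) + (0.5)·(1.3333) + (-0.5)·(-2.6667) + (3.5)·(5.3333)) / 5 = 26/5 = 5.2
  S[B,B] = ((0.3333)·(0.3333) + (-2.6667)·(-2.6667) + (-1.6667)·(-1.6667) + (1.3333)·(1.3333) + (-2.6667)·(-2.6667) + (5.3333)·(5.3333)) / 5 = 47.3333/5 = 9.4667
  S = [[4.3, 5.2],
 [5.2, 9.4667]].

Step 3 — invert S. det(S) = 4.3·9.4667 - (5.2)² = 13.6667.
  S^{-1} = (1/det) · [[d, -b], [-b, a]] = [[0.6927, -0.3805],
 [-0.3805, 0.3146]].

Step 4 — quadratic form (x̄ - mu_0)^T · S^{-1} · (x̄ - mu_0):
  S^{-1} · (x̄ - mu_0) = (0.7171, -0.1122),
  (x̄ - mu_0)^T · [...] = (2.5)·(0.7171) + (2.6667)·(-0.1122) = 1.4935.

Step 5 — scale by n: T² = 6 · 1.4935 = 8.961.

T² ≈ 8.961


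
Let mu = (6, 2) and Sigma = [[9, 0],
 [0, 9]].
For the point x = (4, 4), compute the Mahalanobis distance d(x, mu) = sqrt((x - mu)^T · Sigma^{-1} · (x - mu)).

Step 1 — centre the observation: (x - mu) = (-2, 2).

Step 2 — invert Sigma. det(Sigma) = 9·9 - (0)² = 81.
  Sigma^{-1} = (1/det) · [[d, -b], [-b, a]] = [[0.1111, 0],
 [0, 0.1111]].

Step 3 — form the quadratic (x - mu)^T · Sigma^{-1} · (x - mu):
  Sigma^{-1} · (x - mu) = (-0.2222, 0.2222).
  (x - mu)^T · [Sigma^{-1} · (x - mu)] = (-2)·(-0.2222) + (2)·(0.2222) = 0.8889.

Step 4 — take square root: d = √(0.8889) ≈ 0.9428.

d(x, mu) = √(0.8889) ≈ 0.9428


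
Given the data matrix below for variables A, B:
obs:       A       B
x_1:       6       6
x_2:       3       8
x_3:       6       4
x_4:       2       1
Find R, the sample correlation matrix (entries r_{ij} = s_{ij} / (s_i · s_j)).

Step 1 — column means:
  mean(A) = (6 + 3 + 6 + 2) / 4 = 17/4 = 4.25
  mean(B) = (6 + 8 + 4 + 1) / 4 = 19/4 = 4.75

Step 2 — sample variances and covariances s[i,j] = (1/(n-1)) · Σ_k (x_{k,i} - mean_i) · (x_{k,j} - mean_j), with n-1 = 3:
  s[A,A] = ((1.75)·(1.75) + (-1.25)·(-1.25) + (1.75)·(1.75) + (-2.25)·(-2.25)) / 3 = 12.75/3 = 4.25
  s[A,B] = ((1.75)·(1.25) + (-1.25)·(3.25) + (1.75)·(-0.75) + (-2.25)·(-3.75)) / 3 = 5.25/3 = 1.75
  s[B,B] = ((1.25)·(1.25) + (3.25)·(3.25) + (-0.75)·(-0.75) + (-3.75)·(-3.75)) / 3 = 26.75/3 = 8.9167
  Sample standard deviations s_i = √(s[i,i]):
  s(A) = √(4.25) = 2.0616
  s(B) = √(8.9167) = 2.9861

Step 3 — r_{ij} = s_{ij} / (s_i · s_j):
  r[A,A] = 1 (diagonal).
  r[A,B] = 1.75 / (2.0616 · 2.9861) = 1.75 / 6.156 = 0.2843
  r[B,B] = 1 (diagonal).

R is symmetric with unit diagonal. Assembling:

R = [[1, 0.2843],
 [0.2843, 1]]


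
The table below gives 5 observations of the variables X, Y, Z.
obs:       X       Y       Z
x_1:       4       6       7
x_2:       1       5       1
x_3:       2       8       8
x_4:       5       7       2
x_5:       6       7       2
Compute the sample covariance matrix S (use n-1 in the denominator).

Step 1 — column means:
  mean(X) = (4 + 1 + 2 + 5 + 6) / 5 = 18/5 = 3.6
  mean(Y) = (6 + 5 + 8 + 7 + 7) / 5 = 33/5 = 6.6
  mean(Z) = (7 + 1 + 8 + 2 + 2) / 5 = 20/5 = 4

Step 2 — sample covariance S[i,j] = (1/(n-1)) · Σ_k (x_{k,i} - mean_i) · (x_{k,j} - mean_j), with n-1 = 4.
  S[X,X] = ((0.4)·(0.4) + (-2.6)·(-2.6) + (-1.6)·(-1.6) + (1.4)·(1.4) + (2.4)·(2.4)) / 4 = 17.2/4 = 4.3
  S[X,Y] = ((0.4)·(-0.6) + (-2.6)·(-1.6) + (-1.6)·(1.4) + (1.4)·(0.4) + (2.4)·(0.4)) / 4 = 3.2/4 = 0.8
  S[X,Z] = ((0.4)·(3) + (-2.6)·(-3) + (-1.6)·(4) + (1.4)·(-2) + (2.4)·(-2)) / 4 = -5/4 = -1.25
  S[Y,Y] = ((-0.6)·(-0.6) + (-1.6)·(-1.6) + (1.4)·(1.4) + (0.4)·(0.4) + (0.4)·(0.4)) / 4 = 5.2/4 = 1.3
  S[Y,Z] = ((-0.6)·(3) + (-1.6)·(-3) + (1.4)·(4) + (0.4)·(-2) + (0.4)·(-2)) / 4 = 7/4 = 1.75
  S[Z,Z] = ((3)·(3) + (-3)·(-3) + (4)·(4) + (-2)·(-2) + (-2)·(-2)) / 4 = 42/4 = 10.5

S is symmetric (S[j,i] = S[i,j]). Assembling:

S = [[4.3, 0.8, -1.25],
 [0.8, 1.3, 1.75],
 [-1.25, 1.75, 10.5]]


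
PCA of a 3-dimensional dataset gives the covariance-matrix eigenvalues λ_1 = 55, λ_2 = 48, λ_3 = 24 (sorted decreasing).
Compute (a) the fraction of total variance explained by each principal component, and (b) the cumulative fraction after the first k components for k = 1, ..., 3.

Step 1 — total variance = trace(Sigma) = Σ λ_i = 55 + 48 + 24 = 127.

Step 2 — fraction explained by component i = λ_i / Σ λ:
  PC1: 55/127 = 0.4331
  PC2: 48/127 = 0.378
  PC3: 24/127 = 0.189

Step 3 — cumulative fraction after k components = (λ_1 + ... + λ_k) / Σ λ:
  k = 1: 55/127 = 0.4331
  k = 2: (55 + 48)/127 = 103/127 = 0.811
  k = 3: (55 + 48 + 24)/127 = 127/127 = 1

Summary (fraction, with percent):

explained: PC1 0.4331 (43.31%), PC2 0.378 (37.8%), PC3 0.189 (18.9%);  cumulative: 0.4331, 0.811, 1


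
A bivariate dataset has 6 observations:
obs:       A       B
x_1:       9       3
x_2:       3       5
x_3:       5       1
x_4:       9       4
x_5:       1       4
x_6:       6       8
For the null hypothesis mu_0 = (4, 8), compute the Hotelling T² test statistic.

Step 1 — sample mean vector:
  mean(A) = (9 + 3 + 5 + 9 + 1 + 6) / 6 = 33/6 = 5.5
  mean(B) = (3 + 5 + 1 + 4 + 4 + 8) / 6 = 25/6 = 4.1667
  x̄ = (5.5, 4.1667),  deviation x̄ - mu_0 = (5.5, 4.1667) - (4, 8) = (1.5, -3.8333).

Step 2 — sample covariance matrix, S[i,j] = (1/(n-1)) · Σ_k (x_{k,i} - mean_i) · (x_{k,j} - mean_j), divisor n-1 = 5:
  S[A,A] = ((3.5)·(3.5) + (-2.5)·(-2.5) + (-0.5)·(-0.5) + (3.5)·(3.5) + (-4.5)·(-4.5) + (0.5)·(0.5)) / 5 = 51.5/5 = 10.3
  S[A,B] = ((3.5)·(-1.1667) + (-2.5)·(0.8333) + (-0.5)·(-3.1667) + (3.5)·(-0.1667) + (-4.5)·(-0.1667) + (0.5)·(3.8333)) / 5 = -2.5/5 = -0.5
  S[B,B] = ((-1.1667)·(-1.1667) + (0.8333)·(0.8333) + (-3.1667)·(-3.1667) + (-0.1667)·(-0.1667) + (-0.1667)·(-0.1667) + (3.8333)·(3.8333)) / 5 = 26.8333/5 = 5.3667
  S = [[10.3, -0.5],
 [-0.5, 5.3667]].

Step 3 — invert S. det(S) = 10.3·5.3667 - (-0.5)² = 55.0267.
  S^{-1} = (1/det) · [[d, -b], [-b, a]] = [[0.0975, 0.0091],
 [0.0091, 0.1872]].

Step 4 — quadratic form (x̄ - mu_0)^T · S^{-1} · (x̄ - mu_0):
  S^{-1} · (x̄ - mu_0) = (0.1115, -0.7039),
  (x̄ - mu_0)^T · [...] = (1.5)·(0.1115) + (-3.8333)·(-0.7039) = 2.8655.

Step 5 — scale by n: T² = 6 · 2.8655 = 17.1929.

T² ≈ 17.1929


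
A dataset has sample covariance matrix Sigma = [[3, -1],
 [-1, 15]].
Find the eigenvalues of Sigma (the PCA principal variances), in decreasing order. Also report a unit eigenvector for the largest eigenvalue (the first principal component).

Step 1 — characteristic polynomial of 2×2 Sigma:
  det(Sigma - λI) = λ² - trace · λ + det = 0.
  trace = 3 + 15 = 18, det = 3·15 - (-1)² = 44.
Step 2 — discriminant:
  Δ = trace² - 4·det = 324 - 176 = 148.
Step 3 — eigenvalues:
  λ = (trace ± √Δ)/2 = (18 ± 12.1655)/2,
  λ_1 = 15.0828,  λ_2 = 2.9172.

Step 4 — unit eigenvector for λ_1: solve (Sigma - λ_1 I)v = 0. First row:
  (3 - 15.0828)·v_x + (-1)·v_y = 0, i.e. (-12.0828)·v_x + (-1)·v_y = 0,
  so v ∝ (b, λ_1 - a) = (-1, 12.0828); multiply by -1 so the first entry is positive: u = (1, -12.0828).
  ||u|| = √((1)² + (-12.0828)²) = √(146.9932) ≈ 12.1241,
  v_1 = u/||u|| ≈ (0.0825, -0.9966) (||v_1|| = 1).

λ_1 = 15.0828,  λ_2 = 2.9172;  v_1 ≈ (0.0825, -0.9966)


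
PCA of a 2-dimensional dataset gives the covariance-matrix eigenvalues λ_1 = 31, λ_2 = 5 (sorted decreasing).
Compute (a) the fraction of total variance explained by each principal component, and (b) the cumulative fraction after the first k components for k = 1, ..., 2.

Step 1 — total variance = trace(Sigma) = Σ λ_i = 31 + 5 = 36.

Step 2 — fraction explained by component i = λ_i / Σ λ:
  PC1: 31/36 = 0.8611
  PC2: 5/36 = 0.1389

Step 3 — cumulative fraction after k components = (λ_1 + ... + λ_k) / Σ λ:
  k = 1: 31/36 = 0.8611
  k = 2: (31 + 5)/36 = 36/36 = 1

Summary (fraction, with percent):

explained: PC1 0.8611 (86.11%), PC2 0.1389 (13.89%);  cumulative: 0.8611, 1


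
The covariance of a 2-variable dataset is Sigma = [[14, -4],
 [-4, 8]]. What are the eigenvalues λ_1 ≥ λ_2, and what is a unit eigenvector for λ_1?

Step 1 — characteristic polynomial of 2×2 Sigma:
  det(Sigma - λI) = λ² - trace · λ + det = 0.
  trace = 14 + 8 = 22, det = 14·8 - (-4)² = 96.
Step 2 — discriminant:
  Δ = trace² - 4·det = 484 - 384 = 100.
Step 3 — eigenvalues:
  λ = (trace ± √Δ)/2 = (22 ± 10)/2,
  λ_1 = 16,  λ_2 = 6.

Step 4 — unit eigenvector for λ_1: solve (Sigma - λ_1 I)v = 0. First row:
  (14 - 16)·v_x + (-4)·v_y = 0, i.e. (-2)·v_x + (-4)·v_y = 0,
  so v ∝ (b, λ_1 - a) = (-4, 2); multiply by -1 so the first entry is positive: u = (4, -2).
  ||u|| = √((4)² + (-2)²) = √(20) ≈ 4.4721,
  v_1 = u/||u|| ≈ (0.8944, -0.4472) (||v_1|| = 1).

λ_1 = 16,  λ_2 = 6;  v_1 ≈ (0.8944, -0.4472)


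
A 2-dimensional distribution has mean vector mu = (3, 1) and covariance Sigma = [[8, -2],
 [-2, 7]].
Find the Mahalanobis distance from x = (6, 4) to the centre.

Step 1 — centre the observation: (x - mu) = (3, 3).

Step 2 — invert Sigma. det(Sigma) = 8·7 - (-2)² = 52.
  Sigma^{-1} = (1/det) · [[d, -b], [-b, a]] = [[0.1346, 0.0385],
 [0.0385, 0.1538]].

Step 3 — form the quadratic (x - mu)^T · Sigma^{-1} · (x - mu):
  Sigma^{-1} · (x - mu) = (0.5192, 0.5769).
  (x - mu)^T · [Sigma^{-1} · (x - mu)] = (3)·(0.5192) + (3)·(0.5769) = 3.2885.

Step 4 — take square root: d = √(3.2885) ≈ 1.8134.

d(x, mu) = √(3.2885) ≈ 1.8134


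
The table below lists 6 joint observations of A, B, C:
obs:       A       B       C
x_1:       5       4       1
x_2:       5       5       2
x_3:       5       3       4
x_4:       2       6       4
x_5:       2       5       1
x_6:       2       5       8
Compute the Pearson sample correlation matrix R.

Step 1 — column means:
  mean(A) = (5 + 5 + 5 + 2 + 2 + 2) / 6 = 21/6 = 3.5
  mean(B) = (4 + 5 + 3 + 6 + 5 + 5) / 6 = 28/6 = 4.6667
  mean(C) = (1 + 2 + 4 + 4 + 1 + 8) / 6 = 20/6 = 3.3333

Step 2 — sample variances and covariances s[i,j] = (1/(n-1)) · Σ_k (x_{k,i} - mean_i) · (x_{k,j} - mean_j), with n-1 = 5:
  s[A,A] = ((1.5)·(1.5) + (1.5)·(1.5) + (1.5)·(1.5) + (-1.5)·(-1.5) + (-1.5)·(-1.5) + (-1.5)·(-1.5)) / 5 = 13.5/5 = 2.7
  s[A,B] = ((1.5)·(-0.6667) + (1.5)·(0.3333) + (1.5)·(-1.6667) + (-1.5)·(1.3333) + (-1.5)·(0.3333) + (-1.5)·(0.3333)) / 5 = -6/5 = -1.2
  s[A,C] = ((1.5)·(-2.3333) + (1.5)·(-1.3333) + (1.5)·(0.6667) + (-1.5)·(0.6667) + (-1.5)·(-2.3333) + (-1.5)·(4.6667)) / 5 = -9/5 = -1.8
  s[B,B] = ((-0.6667)·(-0.6667) + (0.3333)·(0.3333) + (-1.6667)·(-1.6667) + (1.3333)·(1.3333) + (0.3333)·(0.3333) + (0.3333)·(0.3333)) / 5 = 5.3333/5 = 1.0667
  s[B,C] = ((-0.6667)·(-2.3333) + (0.3333)·(-1.3333) + (-1.6667)·(0.6667) + (1.3333)·(0.6667) + (0.3333)·(-2.3333) + (0.3333)·(4.6667)) / 5 = 1.6667/5 = 0.3333
  s[C,C] = ((-2.3333)·(-2.3333) + (-1.3333)·(-1.3333) + (0.6667)·(0.6667) + (0.6667)·(0.6667) + (-2.3333)·(-2.3333) + (4.6667)·(4.6667)) / 5 = 35.3333/5 = 7.0667
  Sample standard deviations s_i = √(s[i,i]):
  s(A) = √(2.7) = 1.6432
  s(B) = √(1.0667) = 1.0328
  s(C) = √(7.0667) = 2.6583

Step 3 — r_{ij} = s_{ij} / (s_i · s_j):
  r[A,A] = 1 (diagonal).
  r[A,B] = -1.2 / (1.6432 · 1.0328) = -1.2 / 1.6971 = -0.7071
  r[A,C] = -1.8 / (1.6432 · 2.6583) = -1.8 / 4.3681 = -0.4121
  r[B,B] = 1 (diagonal).
  r[B,C] = 0.3333 / (1.0328 · 2.6583) = 0.3333 / 2.7455 = 0.1214
  r[C,C] = 1 (diagonal).

R is symmetric with unit diagonal. Assembling:

R = [[1, -0.7071, -0.4121],
 [-0.7071, 1, 0.1214],
 [-0.4121, 0.1214, 1]]
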